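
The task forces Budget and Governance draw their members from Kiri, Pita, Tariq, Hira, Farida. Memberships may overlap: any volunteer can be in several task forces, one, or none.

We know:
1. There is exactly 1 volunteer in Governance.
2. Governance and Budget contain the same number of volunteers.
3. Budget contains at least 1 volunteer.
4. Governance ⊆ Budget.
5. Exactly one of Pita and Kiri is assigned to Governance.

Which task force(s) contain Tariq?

Tariq: none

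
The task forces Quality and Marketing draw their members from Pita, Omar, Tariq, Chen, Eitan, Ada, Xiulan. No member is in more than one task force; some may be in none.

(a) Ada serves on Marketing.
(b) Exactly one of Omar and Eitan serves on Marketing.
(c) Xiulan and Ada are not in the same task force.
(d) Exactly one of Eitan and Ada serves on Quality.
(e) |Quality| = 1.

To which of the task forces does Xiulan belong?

Xiulan: none

From (a): Ada ∈ Marketing.
(c): Xiulan ∉ Marketing.
(d) (exactly one): Eitan ∈ Quality.
(e): Quality already has 1, so the rest are out.
(b) (exactly one): Omar ∈ Marketing.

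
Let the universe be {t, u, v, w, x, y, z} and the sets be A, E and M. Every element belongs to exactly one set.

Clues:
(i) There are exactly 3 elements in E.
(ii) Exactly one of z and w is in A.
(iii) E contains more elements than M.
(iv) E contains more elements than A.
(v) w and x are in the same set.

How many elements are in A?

2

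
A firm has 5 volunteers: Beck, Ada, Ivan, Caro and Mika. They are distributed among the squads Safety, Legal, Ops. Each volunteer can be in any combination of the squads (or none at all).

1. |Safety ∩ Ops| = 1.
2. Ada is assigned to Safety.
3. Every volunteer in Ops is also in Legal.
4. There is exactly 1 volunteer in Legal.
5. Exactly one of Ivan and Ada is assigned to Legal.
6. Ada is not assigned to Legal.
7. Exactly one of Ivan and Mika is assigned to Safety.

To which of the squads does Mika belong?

From (2): Ada ∈ Safety.
From (6): Ada ∉ Legal.
(3) contrapositive: Ada ∉ Ops.
(5) (exactly one): Ivan ∈ Legal.
(4): Legal already has 1, so the rest are out.
(3) contrapositive: Beck ∉ Ops.
(3) contrapositive: Caro ∉ Ops.
(3) contrapositive: Mika ∉ Ops.
Suppose Mika ∈ Safety: no assignment then satisfies all the clues, so Mika ∉ Safety.

Mika: none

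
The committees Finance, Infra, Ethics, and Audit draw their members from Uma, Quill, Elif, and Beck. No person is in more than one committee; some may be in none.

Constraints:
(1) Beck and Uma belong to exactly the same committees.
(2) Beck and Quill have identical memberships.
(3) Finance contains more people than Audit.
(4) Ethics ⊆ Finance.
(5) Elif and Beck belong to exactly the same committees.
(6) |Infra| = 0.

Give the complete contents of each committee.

Finance = {Beck, Elif, Quill, Uma}; Infra = {}; Ethics = {}; Audit = {}

(6): Infra already has 0, so the rest are out.
Suppose Uma ∉ Finance: no assignment then satisfies all the clues, so Uma ∈ Finance.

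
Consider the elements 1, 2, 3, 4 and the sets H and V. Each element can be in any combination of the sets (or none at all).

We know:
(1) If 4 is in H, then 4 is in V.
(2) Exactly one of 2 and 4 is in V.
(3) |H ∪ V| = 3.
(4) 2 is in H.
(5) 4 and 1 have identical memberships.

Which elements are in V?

V = {1, 4}

From (4): 2 ∈ H.
Suppose 1 ∉ V: no assignment then satisfies all the clues, so 1 ∈ V.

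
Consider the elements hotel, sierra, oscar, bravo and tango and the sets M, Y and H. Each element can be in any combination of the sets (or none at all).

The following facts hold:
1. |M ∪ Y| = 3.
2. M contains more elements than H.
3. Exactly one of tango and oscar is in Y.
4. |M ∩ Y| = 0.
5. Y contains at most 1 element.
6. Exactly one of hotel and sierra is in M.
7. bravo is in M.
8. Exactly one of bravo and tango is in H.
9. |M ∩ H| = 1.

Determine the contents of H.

H = {bravo}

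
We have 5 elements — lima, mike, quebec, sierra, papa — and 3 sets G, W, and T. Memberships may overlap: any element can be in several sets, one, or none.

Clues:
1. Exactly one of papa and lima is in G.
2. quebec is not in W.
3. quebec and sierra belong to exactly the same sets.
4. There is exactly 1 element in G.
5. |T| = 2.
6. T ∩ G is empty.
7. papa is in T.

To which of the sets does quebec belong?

From (2): quebec ∉ W.
From (7): papa ∈ T.
(3): sierra matches quebec: sierra ∉ W.
(6) (disjoint): papa ∉ G.
(1) (exactly one): lima ∈ G.
(4): G already has 1, so the rest are out.
(6) (disjoint): lima ∉ T.
Suppose quebec ∈ T: no assignment then satisfies all the clues, so quebec ∉ T.

quebec: none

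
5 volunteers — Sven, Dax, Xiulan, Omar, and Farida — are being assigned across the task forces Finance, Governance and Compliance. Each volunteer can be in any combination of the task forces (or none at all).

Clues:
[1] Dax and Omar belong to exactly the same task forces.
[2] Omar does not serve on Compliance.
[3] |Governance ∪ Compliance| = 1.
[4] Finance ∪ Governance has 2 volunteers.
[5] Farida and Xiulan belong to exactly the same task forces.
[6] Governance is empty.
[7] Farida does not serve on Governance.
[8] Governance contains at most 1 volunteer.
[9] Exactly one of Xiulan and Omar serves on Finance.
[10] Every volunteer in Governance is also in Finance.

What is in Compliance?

From (2): Omar ∉ Compliance.
From (7): Farida ∉ Governance.
(1): Dax matches Omar: Dax ∉ Compliance.
(5): Xiulan matches Farida: Xiulan ∉ Governance.
(6): Governance already has 0, so the rest are out.
Suppose Sven ∉ Compliance: no assignment then satisfies all the clues, so Sven ∈ Compliance.

Compliance = {Sven}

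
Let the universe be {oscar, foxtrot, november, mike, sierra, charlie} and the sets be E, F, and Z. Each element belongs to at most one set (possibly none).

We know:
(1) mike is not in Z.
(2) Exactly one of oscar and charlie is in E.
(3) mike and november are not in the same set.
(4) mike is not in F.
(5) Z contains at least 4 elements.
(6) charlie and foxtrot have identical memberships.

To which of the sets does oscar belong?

oscar: E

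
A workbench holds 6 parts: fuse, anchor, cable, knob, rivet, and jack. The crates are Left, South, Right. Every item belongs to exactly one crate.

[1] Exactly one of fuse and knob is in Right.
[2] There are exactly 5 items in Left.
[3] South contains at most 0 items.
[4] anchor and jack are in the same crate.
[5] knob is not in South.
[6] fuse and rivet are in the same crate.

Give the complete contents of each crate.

From (5): knob ∉ South.
(3): South already has 0, so the rest are out.
Suppose fuse ∉ Left: no assignment then satisfies all the clues, so fuse ∈ Left.

Left = {anchor, cable, fuse, jack, rivet}; South = {}; Right = {knob}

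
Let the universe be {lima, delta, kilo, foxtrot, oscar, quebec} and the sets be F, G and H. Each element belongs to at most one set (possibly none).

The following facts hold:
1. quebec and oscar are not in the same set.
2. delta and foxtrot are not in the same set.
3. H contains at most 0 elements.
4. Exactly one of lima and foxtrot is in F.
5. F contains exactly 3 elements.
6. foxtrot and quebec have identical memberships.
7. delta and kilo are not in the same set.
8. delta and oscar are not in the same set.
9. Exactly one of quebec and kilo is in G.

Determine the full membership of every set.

F = {kilo, lima, oscar}; G = {foxtrot, quebec}; H = {}

(3): H already has 0, so the rest are out.
Suppose lima ∉ F: no assignment then satisfies all the clues, so lima ∈ F.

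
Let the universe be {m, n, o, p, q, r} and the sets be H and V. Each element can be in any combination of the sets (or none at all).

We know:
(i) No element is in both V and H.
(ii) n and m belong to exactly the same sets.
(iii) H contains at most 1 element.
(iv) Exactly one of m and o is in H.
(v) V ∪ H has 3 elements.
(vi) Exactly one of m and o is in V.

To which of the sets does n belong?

n: V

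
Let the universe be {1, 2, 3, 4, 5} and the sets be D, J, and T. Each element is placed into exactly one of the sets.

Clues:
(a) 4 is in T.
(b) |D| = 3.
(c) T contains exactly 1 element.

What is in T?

From (a): 4 ∈ T.
(c): T already has 1, so the rest are out.

T = {4}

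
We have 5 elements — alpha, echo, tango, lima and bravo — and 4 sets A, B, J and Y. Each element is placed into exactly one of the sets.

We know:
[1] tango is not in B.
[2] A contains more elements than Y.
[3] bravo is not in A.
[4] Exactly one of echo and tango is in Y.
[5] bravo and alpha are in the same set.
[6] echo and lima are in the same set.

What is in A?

A = {echo, lima}

From (1): tango ∉ B.
From (3): bravo ∉ A.
(5): alpha matches bravo: alpha ∉ A.
Suppose echo ∉ A: no assignment then satisfies all the clues, so echo ∈ A.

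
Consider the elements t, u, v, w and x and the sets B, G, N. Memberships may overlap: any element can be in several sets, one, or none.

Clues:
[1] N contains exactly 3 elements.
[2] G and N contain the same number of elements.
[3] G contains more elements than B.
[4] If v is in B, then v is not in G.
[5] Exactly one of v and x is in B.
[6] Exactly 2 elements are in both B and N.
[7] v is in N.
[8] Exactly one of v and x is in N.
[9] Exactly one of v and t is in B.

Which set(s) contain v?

v: B, N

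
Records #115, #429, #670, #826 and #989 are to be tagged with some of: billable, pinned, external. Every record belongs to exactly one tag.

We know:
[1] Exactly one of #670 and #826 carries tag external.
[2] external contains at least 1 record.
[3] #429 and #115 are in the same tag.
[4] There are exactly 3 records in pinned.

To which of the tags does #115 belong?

#115: pinned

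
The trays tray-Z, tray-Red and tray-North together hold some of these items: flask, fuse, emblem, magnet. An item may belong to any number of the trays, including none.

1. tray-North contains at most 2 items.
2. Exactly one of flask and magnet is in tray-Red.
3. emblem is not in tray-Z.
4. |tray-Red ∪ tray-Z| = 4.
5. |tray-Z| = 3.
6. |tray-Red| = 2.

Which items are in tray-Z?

From (3): emblem ∉ tray-Z.
(5): only 3 candidates remain for tray-Z, so all are in.

tray-Z = {flask, fuse, magnet}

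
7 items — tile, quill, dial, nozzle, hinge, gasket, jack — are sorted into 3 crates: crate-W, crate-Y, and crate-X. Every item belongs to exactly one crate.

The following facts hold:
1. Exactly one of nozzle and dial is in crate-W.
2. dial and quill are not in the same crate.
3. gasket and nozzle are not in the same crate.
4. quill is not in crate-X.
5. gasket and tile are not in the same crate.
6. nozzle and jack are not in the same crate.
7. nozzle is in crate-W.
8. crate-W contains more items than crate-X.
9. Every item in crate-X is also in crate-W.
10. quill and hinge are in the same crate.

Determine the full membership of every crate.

crate-W = {hinge, nozzle, quill, tile}; crate-Y = {dial, gasket, jack}; crate-X = {}

From (4): quill ∉ crate-X.
From (7): nozzle ∈ crate-W.
(1) (exactly one): dial ∉ crate-W.
(3): gasket ∉ crate-W.
(6): jack ∉ crate-W.
(9) contrapositive: dial ∉ crate-X.
(9) contrapositive: gasket ∉ crate-X.
(9) contrapositive: jack ∉ crate-X.
(10): hinge matches quill: hinge ∉ crate-X.
Only one crate left: dial ∈ crate-Y.
Only one crate left: gasket ∈ crate-Y.
Suppose tile ∉ crate-W: no assignment then satisfies all the clues, so tile ∈ crate-W.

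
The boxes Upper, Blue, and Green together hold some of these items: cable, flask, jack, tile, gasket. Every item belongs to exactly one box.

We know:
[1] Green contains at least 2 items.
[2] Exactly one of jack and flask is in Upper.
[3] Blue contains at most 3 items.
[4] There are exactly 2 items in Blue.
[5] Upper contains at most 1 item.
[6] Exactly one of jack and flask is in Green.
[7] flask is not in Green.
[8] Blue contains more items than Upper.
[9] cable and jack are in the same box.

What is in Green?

From (7): flask ∉ Green.
(6) (exactly one): jack ∈ Green.
(9): cable matches jack: cable ∉ Upper.
(9): cable matches jack: cable ∉ Blue.
(9): cable matches jack: cable ∈ Green.
(2) (exactly one): flask ∈ Upper.
(4): only 2 candidates remain for Blue, so all are in.

Green = {cable, jack}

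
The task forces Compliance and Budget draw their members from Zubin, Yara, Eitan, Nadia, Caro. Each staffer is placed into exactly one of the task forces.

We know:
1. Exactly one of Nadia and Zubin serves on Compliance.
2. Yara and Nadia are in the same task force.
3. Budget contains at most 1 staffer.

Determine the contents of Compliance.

Compliance = {Caro, Eitan, Nadia, Yara}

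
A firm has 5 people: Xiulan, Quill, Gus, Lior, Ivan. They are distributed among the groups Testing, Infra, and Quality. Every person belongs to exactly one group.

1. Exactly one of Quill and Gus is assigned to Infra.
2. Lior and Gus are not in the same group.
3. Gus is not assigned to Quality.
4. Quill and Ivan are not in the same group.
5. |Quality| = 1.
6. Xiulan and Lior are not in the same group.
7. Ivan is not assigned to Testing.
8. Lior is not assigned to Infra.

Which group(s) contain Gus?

Gus: Infra

From (3): Gus ∉ Quality.
From (7): Ivan ∉ Testing.
From (8): Lior ∉ Infra.
Suppose Gus ∈ Testing: no assignment then satisfies all the clues, so Gus ∉ Testing.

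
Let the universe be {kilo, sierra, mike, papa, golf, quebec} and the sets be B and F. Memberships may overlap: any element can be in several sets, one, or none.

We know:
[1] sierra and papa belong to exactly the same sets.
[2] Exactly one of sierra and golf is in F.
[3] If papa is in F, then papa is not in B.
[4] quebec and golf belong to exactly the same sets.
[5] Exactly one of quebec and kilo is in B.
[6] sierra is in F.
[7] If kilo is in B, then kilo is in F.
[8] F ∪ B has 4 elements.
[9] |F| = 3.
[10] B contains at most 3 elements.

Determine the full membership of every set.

B = {kilo, mike}; F = {kilo, papa, sierra}

From (6): sierra ∈ F.
(1): papa matches sierra: papa ∈ F.
(2) (exactly one): golf ∉ F.
(3): papa ∉ B.
(4): quebec matches golf: quebec ∉ F.
(1): sierra matches papa: sierra ∉ B.
Suppose kilo ∉ B: no assignment then satisfies all the clues, so kilo ∈ B.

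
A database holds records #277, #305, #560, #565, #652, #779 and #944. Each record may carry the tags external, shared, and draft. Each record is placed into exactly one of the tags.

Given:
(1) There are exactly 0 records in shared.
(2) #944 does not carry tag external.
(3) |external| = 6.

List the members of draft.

From (2): #944 ∉ external.
(1): shared already has 0, so the rest are out.
(3): only 6 candidates remain for external, so all are in.
Only one tag left: #944 ∈ draft.

draft = {#944}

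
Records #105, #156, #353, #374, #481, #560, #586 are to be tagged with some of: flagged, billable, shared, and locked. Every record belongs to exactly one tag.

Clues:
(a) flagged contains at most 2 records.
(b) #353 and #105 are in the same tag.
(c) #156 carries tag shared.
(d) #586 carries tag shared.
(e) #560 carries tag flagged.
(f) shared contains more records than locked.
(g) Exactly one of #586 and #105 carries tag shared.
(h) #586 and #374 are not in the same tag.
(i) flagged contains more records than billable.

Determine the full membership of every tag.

From (c): #156 ∈ shared.
From (d): #586 ∈ shared.
From (e): #560 ∈ flagged.
(g) (exactly one): #105 ∉ shared.
(h): #374 ∉ shared.
(b): #353 matches #105: #353 ∉ shared.
Suppose #105 ∈ flagged: no assignment then satisfies all the clues, so #105 ∉ flagged.

flagged = {#374, #560}; billable = {}; shared = {#156, #481, #586}; locked = {#105, #353}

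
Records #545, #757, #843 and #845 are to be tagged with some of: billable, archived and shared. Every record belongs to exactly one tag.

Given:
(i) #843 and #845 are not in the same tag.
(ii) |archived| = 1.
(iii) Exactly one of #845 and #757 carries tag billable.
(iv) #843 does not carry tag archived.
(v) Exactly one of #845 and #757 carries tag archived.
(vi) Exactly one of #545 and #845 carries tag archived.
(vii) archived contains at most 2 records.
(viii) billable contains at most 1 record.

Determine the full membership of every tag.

billable = {#757}; archived = {#845}; shared = {#545, #843}

From (iv): #843 ∉ archived.
Suppose #545 ∈ billable: no assignment then satisfies all the clues, so #545 ∉ billable.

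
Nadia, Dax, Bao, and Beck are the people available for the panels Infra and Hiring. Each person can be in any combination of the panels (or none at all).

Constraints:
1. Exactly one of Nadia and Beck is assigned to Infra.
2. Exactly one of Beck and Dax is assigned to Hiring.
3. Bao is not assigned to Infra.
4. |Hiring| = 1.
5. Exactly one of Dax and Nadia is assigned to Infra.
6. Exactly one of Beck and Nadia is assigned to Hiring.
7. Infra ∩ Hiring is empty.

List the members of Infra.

Infra = {Nadia}

From (3): Bao ∉ Infra.
Suppose Nadia ∉ Infra: no assignment then satisfies all the clues, so Nadia ∈ Infra.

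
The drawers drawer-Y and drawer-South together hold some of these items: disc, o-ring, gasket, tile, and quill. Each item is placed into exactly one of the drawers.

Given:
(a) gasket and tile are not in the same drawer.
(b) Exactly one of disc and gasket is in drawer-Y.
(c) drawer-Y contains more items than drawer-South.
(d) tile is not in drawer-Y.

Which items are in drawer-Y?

drawer-Y = {gasket, o-ring, quill}

From (d): tile ∉ drawer-Y.
Only one drawer left: tile ∈ drawer-South.
(a): gasket ∉ drawer-South.
Only one drawer left: gasket ∈ drawer-Y.
(b) (exactly one): disc ∉ drawer-Y.
Only one drawer left: disc ∈ drawer-South.
Suppose o-ring ∉ drawer-Y: no assignment then satisfies all the clues, so o-ring ∈ drawer-Y.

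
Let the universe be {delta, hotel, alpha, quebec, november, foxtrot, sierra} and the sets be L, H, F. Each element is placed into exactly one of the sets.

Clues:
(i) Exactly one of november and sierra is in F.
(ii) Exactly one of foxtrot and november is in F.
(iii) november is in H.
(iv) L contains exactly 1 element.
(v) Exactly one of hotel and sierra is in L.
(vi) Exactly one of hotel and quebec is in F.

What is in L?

L = {hotel}

From (iii): november ∈ H.
(i) (exactly one): sierra ∈ F.
(ii) (exactly one): foxtrot ∈ F.
(v) (exactly one): hotel ∈ L.
(vi) (exactly one): quebec ∈ F.
(iv): L already has 1, so the rest are out.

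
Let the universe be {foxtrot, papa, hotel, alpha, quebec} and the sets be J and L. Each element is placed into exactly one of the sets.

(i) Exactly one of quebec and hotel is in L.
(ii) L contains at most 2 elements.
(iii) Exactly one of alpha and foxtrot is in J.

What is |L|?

2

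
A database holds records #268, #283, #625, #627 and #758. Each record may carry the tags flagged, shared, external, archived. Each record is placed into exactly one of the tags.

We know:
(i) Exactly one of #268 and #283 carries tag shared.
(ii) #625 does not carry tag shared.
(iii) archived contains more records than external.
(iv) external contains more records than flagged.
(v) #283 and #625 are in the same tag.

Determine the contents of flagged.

flagged = {}

From (ii): #625 ∉ shared.
(v): #283 matches #625: #283 ∉ shared.
(i) (exactly one): #268 ∈ shared.
Suppose #283 ∈ flagged: no assignment then satisfies all the clues, so #283 ∉ flagged.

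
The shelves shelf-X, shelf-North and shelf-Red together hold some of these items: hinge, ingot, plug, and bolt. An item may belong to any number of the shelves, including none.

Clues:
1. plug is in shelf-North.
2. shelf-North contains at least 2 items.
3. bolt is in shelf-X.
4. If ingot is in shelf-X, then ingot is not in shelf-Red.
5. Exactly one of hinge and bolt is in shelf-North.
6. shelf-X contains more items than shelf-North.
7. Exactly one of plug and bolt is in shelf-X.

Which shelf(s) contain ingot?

ingot: shelf-X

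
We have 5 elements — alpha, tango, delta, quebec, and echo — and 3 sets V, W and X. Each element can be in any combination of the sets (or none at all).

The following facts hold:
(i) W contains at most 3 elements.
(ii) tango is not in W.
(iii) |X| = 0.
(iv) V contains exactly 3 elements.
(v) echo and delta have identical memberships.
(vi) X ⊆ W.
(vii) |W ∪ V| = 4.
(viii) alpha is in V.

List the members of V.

V = {alpha, delta, echo}

From (ii): tango ∉ W.
From (viii): alpha ∈ V.
(iii): X already has 0, so the rest are out.
Suppose tango ∈ V: no assignment then satisfies all the clues, so tango ∉ V.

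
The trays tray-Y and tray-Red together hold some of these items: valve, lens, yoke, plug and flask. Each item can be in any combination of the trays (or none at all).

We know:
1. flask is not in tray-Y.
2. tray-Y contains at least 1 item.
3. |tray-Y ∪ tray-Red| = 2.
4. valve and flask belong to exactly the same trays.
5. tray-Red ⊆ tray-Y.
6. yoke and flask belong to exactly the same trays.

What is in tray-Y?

tray-Y = {lens, plug}

From (1): flask ∉ tray-Y.
(4): valve matches flask: valve ∉ tray-Y.
(5) contrapositive: valve ∉ tray-Red.
(5) contrapositive: flask ∉ tray-Red.
(6): yoke matches flask: yoke ∉ tray-Y.
(6): yoke matches flask: yoke ∉ tray-Red.
Suppose lens ∉ tray-Y: no assignment then satisfies all the clues, so lens ∈ tray-Y.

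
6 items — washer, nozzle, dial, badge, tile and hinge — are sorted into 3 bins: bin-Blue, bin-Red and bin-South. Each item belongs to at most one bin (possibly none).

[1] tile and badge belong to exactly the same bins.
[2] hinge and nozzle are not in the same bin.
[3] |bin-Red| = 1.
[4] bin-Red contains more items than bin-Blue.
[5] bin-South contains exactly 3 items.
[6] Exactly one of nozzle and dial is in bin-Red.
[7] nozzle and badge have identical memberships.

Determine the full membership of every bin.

bin-Blue = {}; bin-Red = {dial}; bin-South = {badge, nozzle, tile}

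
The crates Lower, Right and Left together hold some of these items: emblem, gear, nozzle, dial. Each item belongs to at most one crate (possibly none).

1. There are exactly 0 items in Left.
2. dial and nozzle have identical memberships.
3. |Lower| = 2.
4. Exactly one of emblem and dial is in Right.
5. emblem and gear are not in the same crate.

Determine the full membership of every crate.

Lower = {dial, nozzle}; Right = {emblem}; Left = {}

(1): Left already has 0, so the rest are out.
Suppose emblem ∈ Lower: no assignment then satisfies all the clues, so emblem ∉ Lower.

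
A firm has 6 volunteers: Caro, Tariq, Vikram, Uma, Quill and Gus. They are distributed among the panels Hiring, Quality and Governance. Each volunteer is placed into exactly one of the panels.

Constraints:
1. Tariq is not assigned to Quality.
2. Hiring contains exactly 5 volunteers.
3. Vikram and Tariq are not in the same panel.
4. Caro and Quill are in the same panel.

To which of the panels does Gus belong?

From (1): Tariq ∉ Quality.
Suppose Gus ∉ Hiring: no assignment then satisfies all the clues, so Gus ∈ Hiring.

Gus: Hiring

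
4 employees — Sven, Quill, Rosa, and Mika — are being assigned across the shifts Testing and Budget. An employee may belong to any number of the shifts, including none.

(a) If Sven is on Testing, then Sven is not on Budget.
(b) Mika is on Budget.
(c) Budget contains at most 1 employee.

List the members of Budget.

Budget = {Mika}

From (b): Mika ∈ Budget.
(c): Budget already has 1, so the rest are out.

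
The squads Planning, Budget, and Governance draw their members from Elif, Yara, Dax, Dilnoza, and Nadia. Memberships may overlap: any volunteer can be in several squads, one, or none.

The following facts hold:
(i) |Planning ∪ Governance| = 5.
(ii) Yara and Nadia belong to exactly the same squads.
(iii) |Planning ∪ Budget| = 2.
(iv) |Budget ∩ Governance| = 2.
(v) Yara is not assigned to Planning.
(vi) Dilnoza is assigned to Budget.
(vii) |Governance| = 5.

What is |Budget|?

From (v): Yara ∉ Planning.
From (vi): Dilnoza ∈ Budget.
(ii): Nadia matches Yara: Nadia ∉ Planning.
(vii): only 5 candidates remain for Governance, so all are in.
Suppose Yara ∈ Budget: no assignment then satisfies all the clues, so Yara ∉ Budget.

2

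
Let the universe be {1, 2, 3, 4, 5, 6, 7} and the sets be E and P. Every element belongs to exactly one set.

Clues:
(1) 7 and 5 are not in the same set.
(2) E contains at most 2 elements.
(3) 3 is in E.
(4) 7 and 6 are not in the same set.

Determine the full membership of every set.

E = {3, 7}; P = {1, 2, 4, 5, 6}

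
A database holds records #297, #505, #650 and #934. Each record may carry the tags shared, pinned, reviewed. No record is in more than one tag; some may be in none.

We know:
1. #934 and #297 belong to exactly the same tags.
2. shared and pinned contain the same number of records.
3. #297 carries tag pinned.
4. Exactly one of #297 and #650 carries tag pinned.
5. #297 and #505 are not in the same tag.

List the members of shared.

shared = {#505, #650}

From (3): #297 ∈ pinned.
(1): #934 matches #297: #934 ∉ shared.
(1): #934 matches #297: #934 ∈ pinned.
(4) (exactly one): #650 ∉ pinned.
(5): #505 ∉ pinned.
Suppose #505 ∉ shared: no assignment then satisfies all the clues, so #505 ∈ shared.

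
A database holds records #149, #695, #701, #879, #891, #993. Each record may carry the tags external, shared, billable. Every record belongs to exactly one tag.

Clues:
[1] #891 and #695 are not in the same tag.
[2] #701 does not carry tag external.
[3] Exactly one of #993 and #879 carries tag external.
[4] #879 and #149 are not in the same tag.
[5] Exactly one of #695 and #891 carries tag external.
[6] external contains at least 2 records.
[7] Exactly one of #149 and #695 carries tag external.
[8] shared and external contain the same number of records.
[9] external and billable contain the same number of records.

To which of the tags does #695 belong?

From (2): #701 ∉ external.
Suppose #695 ∉ external: no assignment then satisfies all the clues, so #695 ∈ external.

#695: external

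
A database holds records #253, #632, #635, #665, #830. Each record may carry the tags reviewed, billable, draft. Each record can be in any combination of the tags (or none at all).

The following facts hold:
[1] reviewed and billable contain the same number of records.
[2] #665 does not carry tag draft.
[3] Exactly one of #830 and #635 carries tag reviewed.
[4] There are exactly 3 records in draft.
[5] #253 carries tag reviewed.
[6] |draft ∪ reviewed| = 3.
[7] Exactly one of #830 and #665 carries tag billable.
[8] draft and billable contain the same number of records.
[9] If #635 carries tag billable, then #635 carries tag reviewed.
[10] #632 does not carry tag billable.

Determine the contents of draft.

draft = {#253, #632, #635}

From (2): #665 ∉ draft.
From (5): #253 ∈ reviewed.
From (10): #632 ∉ billable.
Suppose #253 ∉ draft: no assignment then satisfies all the clues, so #253 ∈ draft.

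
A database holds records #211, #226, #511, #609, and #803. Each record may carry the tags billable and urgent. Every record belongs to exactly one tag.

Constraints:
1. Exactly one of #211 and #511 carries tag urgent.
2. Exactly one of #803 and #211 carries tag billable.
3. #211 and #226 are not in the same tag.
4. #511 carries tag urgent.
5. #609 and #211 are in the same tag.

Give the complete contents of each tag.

billable = {#211, #609}; urgent = {#226, #511, #803}

From (4): #511 ∈ urgent.
(1) (exactly one): #211 ∉ urgent.
(5): #609 matches #211: #609 ∉ urgent.
Only one tag left: #211 ∈ billable.
Only one tag left: #609 ∈ billable.
(2) (exactly one): #803 ∉ billable.
(3): #226 ∉ billable.
Only one tag left: #226 ∈ urgent.
Only one tag left: #803 ∈ urgent.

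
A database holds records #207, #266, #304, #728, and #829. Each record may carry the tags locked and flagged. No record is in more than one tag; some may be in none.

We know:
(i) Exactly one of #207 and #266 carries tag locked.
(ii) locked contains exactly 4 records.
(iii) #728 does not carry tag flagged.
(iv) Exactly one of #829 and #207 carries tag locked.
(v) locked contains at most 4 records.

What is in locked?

From (iii): #728 ∉ flagged.
Suppose #207 ∈ locked: no assignment then satisfies all the clues, so #207 ∉ locked.

locked = {#266, #304, #728, #829}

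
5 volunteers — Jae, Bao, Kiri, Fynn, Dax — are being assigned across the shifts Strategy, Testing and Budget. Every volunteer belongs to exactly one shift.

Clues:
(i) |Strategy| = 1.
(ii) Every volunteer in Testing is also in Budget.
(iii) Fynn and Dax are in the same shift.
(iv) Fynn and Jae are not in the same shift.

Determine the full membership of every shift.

Strategy = {Jae}; Testing = {}; Budget = {Bao, Dax, Fynn, Kiri}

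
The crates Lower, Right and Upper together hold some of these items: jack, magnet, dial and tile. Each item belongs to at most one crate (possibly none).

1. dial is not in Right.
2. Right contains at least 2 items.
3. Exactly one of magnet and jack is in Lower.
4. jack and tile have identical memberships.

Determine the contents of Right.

Right = {jack, tile}

From (1): dial ∉ Right.
Suppose jack ∉ Right: no assignment then satisfies all the clues, so jack ∈ Right.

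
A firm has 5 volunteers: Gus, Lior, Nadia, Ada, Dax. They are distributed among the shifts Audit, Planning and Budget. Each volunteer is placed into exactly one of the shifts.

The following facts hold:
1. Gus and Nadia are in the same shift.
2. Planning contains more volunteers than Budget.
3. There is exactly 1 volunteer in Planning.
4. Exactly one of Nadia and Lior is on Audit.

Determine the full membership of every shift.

Audit = {Ada, Dax, Gus, Nadia}; Planning = {Lior}; Budget = {}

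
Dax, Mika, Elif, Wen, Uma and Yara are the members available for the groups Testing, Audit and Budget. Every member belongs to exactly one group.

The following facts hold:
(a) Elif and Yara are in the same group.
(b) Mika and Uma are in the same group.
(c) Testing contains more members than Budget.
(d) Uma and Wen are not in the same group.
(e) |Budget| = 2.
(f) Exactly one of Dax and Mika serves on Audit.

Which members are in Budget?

Budget = {Mika, Uma}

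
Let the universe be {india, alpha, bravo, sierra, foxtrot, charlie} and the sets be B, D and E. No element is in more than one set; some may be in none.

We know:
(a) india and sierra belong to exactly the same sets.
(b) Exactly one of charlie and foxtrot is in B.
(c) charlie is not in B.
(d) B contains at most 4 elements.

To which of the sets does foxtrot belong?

From (c): charlie ∉ B.
(b) (exactly one): foxtrot ∈ B.

foxtrot: B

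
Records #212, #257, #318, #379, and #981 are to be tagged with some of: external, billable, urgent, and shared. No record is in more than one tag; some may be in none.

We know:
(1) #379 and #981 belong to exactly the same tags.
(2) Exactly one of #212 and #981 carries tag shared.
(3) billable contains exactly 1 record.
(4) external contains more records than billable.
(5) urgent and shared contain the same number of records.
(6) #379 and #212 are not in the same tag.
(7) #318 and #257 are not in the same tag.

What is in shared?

shared = {#212}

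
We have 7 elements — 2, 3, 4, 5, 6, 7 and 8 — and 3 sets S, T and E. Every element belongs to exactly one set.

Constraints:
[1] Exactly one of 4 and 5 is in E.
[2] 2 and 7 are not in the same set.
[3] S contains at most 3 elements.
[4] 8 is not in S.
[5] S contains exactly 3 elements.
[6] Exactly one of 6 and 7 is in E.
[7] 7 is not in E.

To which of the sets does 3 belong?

From (4): 8 ∉ S.
From (7): 7 ∉ E.
(6) (exactly one): 6 ∈ E.
Suppose 3 ∉ S: no assignment then satisfies all the clues, so 3 ∈ S.

3: S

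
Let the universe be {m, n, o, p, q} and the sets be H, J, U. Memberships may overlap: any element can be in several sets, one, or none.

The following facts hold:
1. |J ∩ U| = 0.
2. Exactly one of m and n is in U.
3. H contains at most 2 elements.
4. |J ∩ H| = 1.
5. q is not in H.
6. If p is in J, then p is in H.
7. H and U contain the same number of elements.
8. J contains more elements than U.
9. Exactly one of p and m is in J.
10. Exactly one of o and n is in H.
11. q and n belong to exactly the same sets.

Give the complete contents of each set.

H = {o, p}; J = {n, p, q}; U = {m, o}

From (5): q ∉ H.
(11): n matches q: n ∉ H.
(10) (exactly one): o ∈ H.
Suppose m ∈ H: no assignment then satisfies all the clues, so m ∉ H.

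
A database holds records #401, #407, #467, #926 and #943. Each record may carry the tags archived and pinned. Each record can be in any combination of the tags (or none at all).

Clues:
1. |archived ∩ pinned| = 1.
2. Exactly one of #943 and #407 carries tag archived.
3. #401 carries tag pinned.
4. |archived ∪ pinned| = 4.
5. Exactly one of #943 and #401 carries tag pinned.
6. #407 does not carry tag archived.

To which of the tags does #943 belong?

From (3): #401 ∈ pinned.
From (6): #407 ∉ archived.
(2) (exactly one): #943 ∈ archived.
(5) (exactly one): #943 ∉ pinned.

#943: archived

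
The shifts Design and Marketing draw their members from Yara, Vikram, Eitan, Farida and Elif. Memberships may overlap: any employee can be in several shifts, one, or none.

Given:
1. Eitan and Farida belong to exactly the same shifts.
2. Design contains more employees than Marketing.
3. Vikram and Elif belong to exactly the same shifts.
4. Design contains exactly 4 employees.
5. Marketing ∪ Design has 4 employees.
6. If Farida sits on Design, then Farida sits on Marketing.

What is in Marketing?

Marketing = {Eitan, Farida}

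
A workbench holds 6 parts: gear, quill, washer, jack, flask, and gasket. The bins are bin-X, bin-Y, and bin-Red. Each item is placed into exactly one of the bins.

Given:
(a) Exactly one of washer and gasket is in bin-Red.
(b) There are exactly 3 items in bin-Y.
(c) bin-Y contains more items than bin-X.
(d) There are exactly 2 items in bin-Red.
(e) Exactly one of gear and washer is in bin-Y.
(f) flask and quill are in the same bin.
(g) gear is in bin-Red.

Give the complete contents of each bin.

bin-X = {jack}; bin-Y = {flask, quill, washer}; bin-Red = {gasket, gear}

From (g): gear ∈ bin-Red.
(e) (exactly one): washer ∈ bin-Y.
(a) (exactly one): gasket ∈ bin-Red.
(d): bin-Red already has 2, so the rest are out.
Suppose quill ∈ bin-X: no assignment then satisfies all the clues, so quill ∉ bin-X.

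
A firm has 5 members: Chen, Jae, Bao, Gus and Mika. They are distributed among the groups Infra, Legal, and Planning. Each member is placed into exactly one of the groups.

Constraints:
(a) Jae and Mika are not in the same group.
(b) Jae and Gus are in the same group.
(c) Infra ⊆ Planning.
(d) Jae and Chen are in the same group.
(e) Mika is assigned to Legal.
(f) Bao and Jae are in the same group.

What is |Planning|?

4

From (e): Mika ∈ Legal.
(a): Jae ∉ Legal.
(b): Gus matches Jae: Gus ∉ Legal.
(d): Chen matches Jae: Chen ∉ Legal.
(f): Bao matches Jae: Bao ∉ Legal.
Suppose Chen ∈ Infra: no assignment then satisfies all the clues, so Chen ∉ Infra.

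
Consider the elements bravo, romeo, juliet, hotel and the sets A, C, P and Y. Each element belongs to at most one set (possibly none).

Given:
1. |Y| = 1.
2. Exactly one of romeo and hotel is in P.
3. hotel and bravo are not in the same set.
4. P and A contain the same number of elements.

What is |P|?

1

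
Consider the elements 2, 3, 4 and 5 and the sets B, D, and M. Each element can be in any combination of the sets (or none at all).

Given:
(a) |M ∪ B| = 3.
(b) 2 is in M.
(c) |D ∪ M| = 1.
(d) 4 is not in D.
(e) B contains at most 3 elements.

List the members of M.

From (b): 2 ∈ M.
From (d): 4 ∉ D.
Suppose 3 ∈ M: no assignment then satisfies all the clues, so 3 ∉ M.

M = {2}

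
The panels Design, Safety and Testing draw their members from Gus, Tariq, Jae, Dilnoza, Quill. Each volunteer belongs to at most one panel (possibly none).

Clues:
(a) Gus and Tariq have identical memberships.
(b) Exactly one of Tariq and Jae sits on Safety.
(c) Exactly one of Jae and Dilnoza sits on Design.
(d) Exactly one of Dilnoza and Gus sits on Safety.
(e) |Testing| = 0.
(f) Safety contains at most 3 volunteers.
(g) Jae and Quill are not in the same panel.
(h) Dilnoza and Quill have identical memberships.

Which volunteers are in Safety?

Safety = {Gus, Tariq}

(e): Testing already has 0, so the rest are out.
Suppose Gus ∉ Safety: no assignment then satisfies all the clues, so Gus ∈ Safety.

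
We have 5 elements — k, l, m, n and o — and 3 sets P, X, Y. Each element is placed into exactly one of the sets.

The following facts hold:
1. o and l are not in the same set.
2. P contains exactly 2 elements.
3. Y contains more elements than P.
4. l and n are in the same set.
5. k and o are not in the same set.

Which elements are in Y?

Y = {k, l, n}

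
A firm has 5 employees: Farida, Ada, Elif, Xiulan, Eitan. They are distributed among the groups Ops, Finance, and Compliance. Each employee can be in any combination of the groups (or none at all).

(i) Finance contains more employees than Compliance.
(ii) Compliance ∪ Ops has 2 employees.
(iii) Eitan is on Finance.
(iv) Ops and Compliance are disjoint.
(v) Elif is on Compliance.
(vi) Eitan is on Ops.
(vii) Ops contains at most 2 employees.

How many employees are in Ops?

1

From (iii): Eitan ∈ Finance.
From (v): Elif ∈ Compliance.
From (vi): Eitan ∈ Ops.
(iv) (disjoint): Elif ∉ Ops.
(iv) (disjoint): Eitan ∉ Compliance.
Suppose Farida ∈ Ops: no assignment then satisfies all the clues, so Farida ∉ Ops.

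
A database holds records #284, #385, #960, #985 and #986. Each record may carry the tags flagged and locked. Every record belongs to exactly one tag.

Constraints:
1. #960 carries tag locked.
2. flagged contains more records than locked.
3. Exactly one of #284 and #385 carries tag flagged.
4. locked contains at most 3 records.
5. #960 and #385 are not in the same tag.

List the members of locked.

locked = {#284, #960}

From (1): #960 ∈ locked.
(5): #385 ∉ locked.
Only one tag left: #385 ∈ flagged.
(3) (exactly one): #284 ∉ flagged.
Only one tag left: #284 ∈ locked.
Suppose #985 ∈ locked: no assignment then satisfies all the clues, so #985 ∉ locked.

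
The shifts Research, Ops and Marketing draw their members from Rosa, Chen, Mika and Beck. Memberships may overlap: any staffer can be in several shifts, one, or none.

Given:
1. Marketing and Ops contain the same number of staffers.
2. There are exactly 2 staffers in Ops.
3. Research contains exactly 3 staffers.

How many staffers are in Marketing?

2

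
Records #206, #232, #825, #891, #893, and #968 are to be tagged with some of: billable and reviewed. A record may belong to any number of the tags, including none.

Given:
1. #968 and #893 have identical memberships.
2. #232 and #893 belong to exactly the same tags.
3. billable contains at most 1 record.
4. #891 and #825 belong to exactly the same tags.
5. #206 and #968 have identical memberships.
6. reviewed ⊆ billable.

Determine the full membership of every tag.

billable = {}; reviewed = {}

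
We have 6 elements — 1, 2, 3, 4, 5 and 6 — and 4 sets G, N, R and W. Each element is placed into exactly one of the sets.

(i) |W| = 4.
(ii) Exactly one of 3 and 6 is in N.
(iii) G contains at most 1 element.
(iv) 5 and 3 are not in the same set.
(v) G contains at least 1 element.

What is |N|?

1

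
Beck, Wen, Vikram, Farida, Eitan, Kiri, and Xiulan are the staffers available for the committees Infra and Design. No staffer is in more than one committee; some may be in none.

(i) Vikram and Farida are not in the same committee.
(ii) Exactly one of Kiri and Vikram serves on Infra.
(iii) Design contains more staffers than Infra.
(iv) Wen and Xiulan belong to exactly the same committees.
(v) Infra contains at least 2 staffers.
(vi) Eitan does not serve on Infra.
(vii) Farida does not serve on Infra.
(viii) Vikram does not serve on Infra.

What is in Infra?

Infra = {Beck, Kiri}

From (vi): Eitan ∉ Infra.
From (vii): Farida ∉ Infra.
From (viii): Vikram ∉ Infra.
(ii) (exactly one): Kiri ∈ Infra.
Suppose Beck ∉ Infra: no assignment then satisfies all the clues, so Beck ∈ Infra.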